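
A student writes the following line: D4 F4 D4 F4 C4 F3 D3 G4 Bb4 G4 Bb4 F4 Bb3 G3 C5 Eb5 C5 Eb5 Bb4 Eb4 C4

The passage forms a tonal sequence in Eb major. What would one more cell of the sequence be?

F5 Ab5 F5 Ab5 Eb5 Ab4 F4

Unit = 7 notes; the statements start on D4, G4, C5, moving up a 4th each time.
So cell 4 is F5 Ab5 F5 Ab5 Eb5 Ab4 F4.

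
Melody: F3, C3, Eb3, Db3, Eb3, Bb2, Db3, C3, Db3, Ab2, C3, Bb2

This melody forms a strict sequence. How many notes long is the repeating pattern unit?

4

Try groups of 4 (3 cells in 12 notes):
F3 C3 Eb3 Db3 | Eb3 Bb2 Db3 C3 | Db3 Ab2 C3 Bb2
Every group is a transposition down a 2nd of the one before; no shorter unit works.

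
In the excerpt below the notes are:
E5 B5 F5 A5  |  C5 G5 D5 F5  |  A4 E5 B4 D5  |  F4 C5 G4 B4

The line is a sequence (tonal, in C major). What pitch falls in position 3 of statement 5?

The unit is 4 notes. Position-3 pitches of the 4 shown cells: F5, D5, B4, G4.
From G4, down a 3rd gives E4.

E4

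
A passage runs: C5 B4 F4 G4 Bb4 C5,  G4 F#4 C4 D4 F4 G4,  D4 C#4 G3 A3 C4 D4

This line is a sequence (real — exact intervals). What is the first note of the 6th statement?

B2

Unit = 6 notes; the statements start on C5, G4, D4, moving down a 4th each time.
Continuing: A3 → E3 → B2. Statement 6 starts on B2.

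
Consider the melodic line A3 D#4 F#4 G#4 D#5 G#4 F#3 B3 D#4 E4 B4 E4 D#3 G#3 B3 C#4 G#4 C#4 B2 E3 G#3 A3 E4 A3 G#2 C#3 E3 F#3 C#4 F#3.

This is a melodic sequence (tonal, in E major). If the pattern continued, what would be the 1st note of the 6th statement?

With 6-note cells, note 1 of each statement runs A3, F#3, D#3, B2, G#2.
From G#2, down a 3rd gives E2.

E2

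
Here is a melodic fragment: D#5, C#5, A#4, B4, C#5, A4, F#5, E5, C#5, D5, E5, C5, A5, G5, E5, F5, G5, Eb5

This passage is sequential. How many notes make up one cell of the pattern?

Try groups of 6 (3 cells in 18 notes):
D#5 C#5 A#4 B4 C#5 A4 | F#5 E5 C#5 D5 E5 C5 | A5 G5 E5 F5 G5 Eb5
That's a consistent up a 3rd shift per cell, and no other grouping gives one.

6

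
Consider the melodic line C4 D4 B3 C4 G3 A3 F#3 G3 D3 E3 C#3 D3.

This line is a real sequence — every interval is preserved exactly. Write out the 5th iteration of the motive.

E2 F#2 D#2 E2

Unit = 4 notes; the statements start on C4, G3, D3, moving down a 4th each time.
Carrying on: A2 → E2.
From E2 the exact shape gives E2 F#2 D#2 E2.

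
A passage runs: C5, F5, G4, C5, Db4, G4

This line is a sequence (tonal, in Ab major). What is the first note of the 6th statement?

Bb2

With a 2-note motive the entries are C5, G4, Db4, each down a 4th from the previous.
Continuing: Ab3 → Eb3 → Bb2. Statement 6 starts on Bb2.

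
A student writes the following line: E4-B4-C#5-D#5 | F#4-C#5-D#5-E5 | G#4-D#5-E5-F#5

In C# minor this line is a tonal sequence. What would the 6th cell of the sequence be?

The 4-note cells begin on E4, F#4, G#4 — each up a 2nd from the last.
Carrying on: A4 → B4 → C#5.
So cell 6 is C#5 G#5 A5 B5.

C#5 G#5 A5 B5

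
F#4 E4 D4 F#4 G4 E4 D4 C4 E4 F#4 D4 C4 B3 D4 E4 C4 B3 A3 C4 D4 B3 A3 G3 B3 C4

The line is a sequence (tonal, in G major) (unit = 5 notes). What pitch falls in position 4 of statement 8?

F#3

Grouping in 5s, the 4th note of each cell is F#4, E4, D4, C4, B3.
Carrying that down a 2nd forward: A3 → G3 → F#3.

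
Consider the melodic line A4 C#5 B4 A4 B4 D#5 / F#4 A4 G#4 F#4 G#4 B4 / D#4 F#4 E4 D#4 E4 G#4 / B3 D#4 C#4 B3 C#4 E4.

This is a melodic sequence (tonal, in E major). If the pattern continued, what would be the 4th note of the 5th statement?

G#3

With 6-note cells, note 4 of each statement runs A4, F#4, D#4, B3.
One more down a 3rd gives G#3.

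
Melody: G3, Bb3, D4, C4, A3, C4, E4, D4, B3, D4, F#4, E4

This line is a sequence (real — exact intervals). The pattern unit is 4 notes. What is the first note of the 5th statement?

D#4

Taking 4-note groups, the heads are G3, A3, B3: the pattern moves up a 2nd.
Continuing: C#4 → D#4. Statement 5 starts on D#4.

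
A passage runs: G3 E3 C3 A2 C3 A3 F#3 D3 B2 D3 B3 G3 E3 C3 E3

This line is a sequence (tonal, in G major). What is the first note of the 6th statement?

E4

With a 5-note motive the entries are G3, A3, B3, each up a 2nd from the previous.
Continuing: C4 → D4 → E4. Statement 6 starts on E4.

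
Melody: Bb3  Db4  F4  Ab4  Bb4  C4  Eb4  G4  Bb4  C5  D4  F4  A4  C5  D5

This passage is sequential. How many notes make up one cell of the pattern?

5

15 notes total. Splitting into 3 groups of 5:
Bb3 Db4 F4 Ab4 Bb4 | C4 Eb4 G4 Bb4 C5 | D4 F4 A4 C5 D5
Each cell is the previous one up a 2nd — so the unit is 5 notes.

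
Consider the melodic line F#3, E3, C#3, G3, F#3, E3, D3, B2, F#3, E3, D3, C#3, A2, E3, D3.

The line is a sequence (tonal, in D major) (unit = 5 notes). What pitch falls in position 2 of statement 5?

A2

With 5-note cells, note 2 of each statement runs E3, D3, C#3.
Extending down a 2nd: B2 → A2.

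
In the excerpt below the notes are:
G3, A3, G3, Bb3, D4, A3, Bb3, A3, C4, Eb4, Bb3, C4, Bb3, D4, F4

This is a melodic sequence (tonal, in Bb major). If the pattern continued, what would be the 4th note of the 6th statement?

The unit is 5 notes. Position-4 pitches of the 3 shown cells: Bb3, C4, D4.
Each moves up a 2nd. Continuing: Eb4 → F4 → G4.

G4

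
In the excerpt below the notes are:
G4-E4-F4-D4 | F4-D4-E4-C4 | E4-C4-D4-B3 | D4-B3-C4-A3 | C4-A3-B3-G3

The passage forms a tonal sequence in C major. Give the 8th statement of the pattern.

Unit = 4 notes; the statements start on G4, F4, E4, D4, C4, moving down a 2nd each time.
Continuing the starts: B3 → A3 → G3.
So cell 8 is G3 E3 F3 D3.

G3 E3 F3 D3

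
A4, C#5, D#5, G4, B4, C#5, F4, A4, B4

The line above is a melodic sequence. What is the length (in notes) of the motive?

9 notes total. Splitting into 3 groups of 3:
A4 C#5 D#5 | G4 B4 C#5 | F4 A4 B4
Each cell is the previous one down a 2nd — so the unit is 3 notes.

3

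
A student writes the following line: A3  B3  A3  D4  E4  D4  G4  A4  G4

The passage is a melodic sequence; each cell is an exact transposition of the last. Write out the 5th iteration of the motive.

Unit = 3 notes; the statements start on A3, D4, G4, moving up a 4th each time.
Carrying on: C5 → F5.
From F5 the exact shape gives F5 G5 F5.

F5 G5 F5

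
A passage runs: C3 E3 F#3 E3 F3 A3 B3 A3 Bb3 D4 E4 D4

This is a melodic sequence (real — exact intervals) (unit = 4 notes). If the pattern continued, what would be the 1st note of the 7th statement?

Grouping in 4s, the 1st note of each cell is C3, F3, Bb3.
Carrying that up a 4th forward: Eb4 → Ab4 → Db5 → Gb5.

Gb5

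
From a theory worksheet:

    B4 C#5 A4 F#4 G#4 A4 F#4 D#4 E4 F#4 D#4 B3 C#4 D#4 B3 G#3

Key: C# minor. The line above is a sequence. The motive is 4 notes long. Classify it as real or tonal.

Every note is diatonic to C# minor.
Cell 1 has +2 semitones from note 1 to 2, but cell 2 has +1 — the interval quality changes while the contour stays the same, which is the hallmark of a tonal sequence.

tonal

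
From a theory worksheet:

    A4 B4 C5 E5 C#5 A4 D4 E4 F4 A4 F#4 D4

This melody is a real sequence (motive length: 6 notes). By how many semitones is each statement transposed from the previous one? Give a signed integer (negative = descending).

Taking 6-note groups, the heads are A4, D4: the pattern moves down a 5th.
A4 to D4 spans -7 semitones.

-7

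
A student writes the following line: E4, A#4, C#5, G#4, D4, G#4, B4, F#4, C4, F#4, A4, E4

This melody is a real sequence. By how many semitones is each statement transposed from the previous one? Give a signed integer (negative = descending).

The 4-note cells begin on E4, D4, C4 — each down a 2nd from the last.
E4 to D4 spans -2 semitones.

-2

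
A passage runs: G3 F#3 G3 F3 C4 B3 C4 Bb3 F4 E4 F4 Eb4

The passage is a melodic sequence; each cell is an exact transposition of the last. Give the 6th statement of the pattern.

With a 4-note motive the entries are G3, C4, F4, each up a 4th from the previous.
Carrying on: Bb4 → Eb5 → Ab5.
Statement 6 starts on Ab5 and keeps the same exact contour: Ab5 G5 Ab5 Gb5.

Ab5 G5 Ab5 Gb5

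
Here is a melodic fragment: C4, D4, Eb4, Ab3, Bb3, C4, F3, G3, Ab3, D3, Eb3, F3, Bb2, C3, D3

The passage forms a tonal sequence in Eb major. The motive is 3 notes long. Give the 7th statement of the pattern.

The 3-note cells begin on C4, Ab3, F3, D3, Bb2 — each down a 3rd from the last.
Carrying on: G2 → Eb2.
Statement 7 starts on Eb2 and keeps the same diatonic contour: Eb2 F2 G2.

Eb2 F2 G2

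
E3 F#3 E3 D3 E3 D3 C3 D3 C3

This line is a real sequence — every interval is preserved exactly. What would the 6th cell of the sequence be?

Unit = 3 notes; the statements start on E3, D3, C3, moving down a 2nd each time.
Continuing the starts: Bb2 → Ab2 → Gb2.
Statement 6 starts on Gb2 and keeps the same exact contour: Gb2 Ab2 Gb2.

Gb2 Ab2 Gb2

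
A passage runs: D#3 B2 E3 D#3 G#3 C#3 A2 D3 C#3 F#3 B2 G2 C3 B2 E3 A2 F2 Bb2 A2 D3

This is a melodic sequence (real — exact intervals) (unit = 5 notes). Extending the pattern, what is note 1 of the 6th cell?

Grouping in 5s, the 1st note of each cell is D#3, C#3, B2, A2.
Each moves down a 2nd. Continuing: G2 → F2.

F2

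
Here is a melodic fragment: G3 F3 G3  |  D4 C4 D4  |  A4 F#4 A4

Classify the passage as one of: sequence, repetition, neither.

Note 2 of cell 3 is F#4; if this were a sequence it would be G4. No unit length gives a consistent transposition pattern.

neither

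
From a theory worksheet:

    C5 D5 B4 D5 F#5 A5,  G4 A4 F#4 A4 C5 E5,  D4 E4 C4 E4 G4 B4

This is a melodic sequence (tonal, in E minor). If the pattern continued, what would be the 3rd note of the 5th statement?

D3

With 6-note cells, note 3 of each statement runs B4, F#4, C4.
Extending down a 4th: G3 → D3.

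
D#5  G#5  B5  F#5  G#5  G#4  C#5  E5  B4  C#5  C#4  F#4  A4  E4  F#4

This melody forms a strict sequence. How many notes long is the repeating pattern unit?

5

There are 15 notes; a 5-note unit gives 3 cells:
D#5 G#5 B5 F#5 G#5 | G#4 C#5 E5 B4 C#5 | C#4 F#4 A4 E4 F#4
That's a consistent down a 5th shift per cell, and no other grouping gives one.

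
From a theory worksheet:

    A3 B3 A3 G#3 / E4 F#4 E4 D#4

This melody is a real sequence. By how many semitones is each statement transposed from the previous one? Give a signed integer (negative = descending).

Unit = 4 notes; the statements start on A3, E4, moving up a 5th each time.
Counting half-steps from A3 to E4: 7.

7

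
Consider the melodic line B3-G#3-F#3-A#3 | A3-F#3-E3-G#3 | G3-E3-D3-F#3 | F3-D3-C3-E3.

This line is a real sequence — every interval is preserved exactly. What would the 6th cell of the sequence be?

Db3 Bb2 Ab2 C3

Unit = 4 notes; the statements start on B3, A3, G3, F3, moving down a 2nd each time.
Continuing the starts: Eb3 → Db3.
So cell 6 is Db3 Bb2 Ab2 C3.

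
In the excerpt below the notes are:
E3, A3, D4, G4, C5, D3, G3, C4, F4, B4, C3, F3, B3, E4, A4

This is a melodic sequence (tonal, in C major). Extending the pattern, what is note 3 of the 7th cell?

Grouping in 5s, the 3rd note of each cell is D4, C4, B3.
Extending down a 2nd: A3 → G3 → F3 → E3.

E3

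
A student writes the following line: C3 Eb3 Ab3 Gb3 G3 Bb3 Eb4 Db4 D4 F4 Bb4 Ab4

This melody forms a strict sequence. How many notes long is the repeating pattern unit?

4

Try groups of 4 (3 cells in 12 notes):
C3 Eb3 Ab3 Gb3 | G3 Bb3 Eb4 Db4 | D4 F4 Bb4 Ab4
Every group is a transposition up a 5th of the one before; no shorter unit works.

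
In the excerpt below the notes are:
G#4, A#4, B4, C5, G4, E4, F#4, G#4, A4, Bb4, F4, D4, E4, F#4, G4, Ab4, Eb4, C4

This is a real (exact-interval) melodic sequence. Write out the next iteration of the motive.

The 6-note cells begin on G#4, F#4, E4 — each down a 2nd from the last.
From D4 the exact shape gives D4 E4 F4 Gb4 Db4 Bb3.

D4 E4 F4 Gb4 Db4 Bb3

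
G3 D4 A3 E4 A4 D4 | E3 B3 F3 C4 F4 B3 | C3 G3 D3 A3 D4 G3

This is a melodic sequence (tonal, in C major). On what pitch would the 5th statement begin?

Unit = 6 notes; the statements start on G3, E3, C3, moving down a 3rd each time.
Continuing: A2 → F2. Statement 5 starts on F2.

F2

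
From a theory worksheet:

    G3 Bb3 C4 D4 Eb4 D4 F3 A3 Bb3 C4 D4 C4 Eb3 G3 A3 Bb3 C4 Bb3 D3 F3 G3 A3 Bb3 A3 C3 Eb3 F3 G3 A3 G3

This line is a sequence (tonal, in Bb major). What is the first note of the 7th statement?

Unit = 6 notes; the statements start on G3, F3, Eb3, D3, C3, moving down a 2nd each time.
Extending the heads down a 2nd: Bb2 → A2.

A2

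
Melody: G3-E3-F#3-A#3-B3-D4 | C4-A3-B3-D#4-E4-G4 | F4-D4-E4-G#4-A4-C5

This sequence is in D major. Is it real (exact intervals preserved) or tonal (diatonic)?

real

Each cell has the same semitone pattern (-3, 2, 4, 1, 3) — intervals are preserved exactly.
And A#3 lies outside D major, so the sequence is real rather than tonal.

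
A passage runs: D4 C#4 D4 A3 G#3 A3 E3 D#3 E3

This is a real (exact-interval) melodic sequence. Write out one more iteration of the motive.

B2 A#2 B2

Unit = 3 notes; the statements start on D4, A3, E3, moving down a 4th each time.
Statement 4 starts on B2 and keeps the same exact contour: B2 A#2 B2.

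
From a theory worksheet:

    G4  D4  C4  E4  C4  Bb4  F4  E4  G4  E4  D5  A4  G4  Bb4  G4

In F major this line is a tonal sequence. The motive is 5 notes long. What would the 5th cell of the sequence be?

A5 E5 D5 F5 D5

With a 5-note motive the entries are G4, Bb4, D5, each up a 3rd from the previous.
Continuing the starts: F5 → A5.
So cell 5 is A5 E5 D5 F5 D5.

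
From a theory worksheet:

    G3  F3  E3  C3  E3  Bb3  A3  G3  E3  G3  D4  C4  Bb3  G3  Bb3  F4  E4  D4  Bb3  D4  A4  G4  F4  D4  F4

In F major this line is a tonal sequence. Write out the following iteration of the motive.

C5 Bb4 A4 F4 A4

The 5-note cells begin on G3, Bb3, D4, F4, A4 — each up a 3rd from the last.
Statement 6 starts on C5 and keeps the same diatonic contour: C5 Bb4 A4 F4 A4.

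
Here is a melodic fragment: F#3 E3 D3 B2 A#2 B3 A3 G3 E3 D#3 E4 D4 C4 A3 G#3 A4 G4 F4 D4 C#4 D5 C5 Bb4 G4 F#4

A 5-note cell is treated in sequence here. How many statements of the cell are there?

25 notes in groups of 5 gives 25/5 = 5 statements.
Starts: F#3, B3, E4, A4, D5 — each up a 4th.

5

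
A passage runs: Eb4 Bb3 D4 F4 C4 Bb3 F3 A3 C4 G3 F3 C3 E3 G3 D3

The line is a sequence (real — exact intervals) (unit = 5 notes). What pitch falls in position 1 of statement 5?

With 5-note cells, note 1 of each statement runs Eb4, Bb3, F3.
Extending down a 4th: C3 → G2.

G2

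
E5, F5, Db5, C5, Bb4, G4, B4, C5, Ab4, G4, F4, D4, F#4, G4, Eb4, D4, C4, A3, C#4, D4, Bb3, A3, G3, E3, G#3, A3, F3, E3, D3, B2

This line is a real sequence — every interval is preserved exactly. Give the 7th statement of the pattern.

With a 6-note motive the entries are E5, B4, F#4, C#4, G#3, each down a 4th from the previous.
Carrying on: D#3 → A#2.
Statement 7 starts on A#2 and keeps the same exact contour: A#2 B2 G2 F#2 E2 C#2.

A#2 B2 G2 F#2 E2 C#2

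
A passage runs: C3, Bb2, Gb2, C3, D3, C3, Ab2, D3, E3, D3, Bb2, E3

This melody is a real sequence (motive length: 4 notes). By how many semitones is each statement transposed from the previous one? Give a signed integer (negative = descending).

With a 4-note motive the entries are C3, D3, E3, each up a 2nd from the previous.
C3 to D3 spans +2 semitones.

2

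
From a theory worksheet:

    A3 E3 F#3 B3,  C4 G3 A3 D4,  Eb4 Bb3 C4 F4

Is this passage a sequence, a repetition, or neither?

sequence

Each 4-note cell is the previous one transposed up a 3rd.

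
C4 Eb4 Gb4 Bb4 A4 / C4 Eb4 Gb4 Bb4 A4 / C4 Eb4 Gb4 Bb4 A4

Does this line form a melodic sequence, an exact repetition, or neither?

Each 5-note cell is identical (C4 Eb4 Gb4 Bb4 A4), restated at the same pitch.

repetition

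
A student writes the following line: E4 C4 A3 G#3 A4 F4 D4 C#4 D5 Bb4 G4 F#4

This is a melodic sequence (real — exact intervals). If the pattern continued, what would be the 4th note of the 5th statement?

E5

With 4-note cells, note 4 of each statement runs G#3, C#4, F#4.
Each moves up a 4th. Continuing: B4 → E5.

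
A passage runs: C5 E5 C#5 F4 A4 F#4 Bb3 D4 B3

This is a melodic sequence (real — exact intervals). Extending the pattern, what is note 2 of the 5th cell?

C3

With 3-note cells, note 2 of each statement runs E5, A4, D4.
Each moves down a 5th. Continuing: G3 → C3.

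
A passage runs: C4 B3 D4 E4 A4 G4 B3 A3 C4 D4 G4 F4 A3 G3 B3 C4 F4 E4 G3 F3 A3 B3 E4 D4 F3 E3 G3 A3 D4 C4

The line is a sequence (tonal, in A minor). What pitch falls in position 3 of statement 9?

Grouping in 6s, the 3rd note of each cell is D4, C4, B3, A3, G3.
Each moves down a 2nd. Continuing: F3 → E3 → D3 → C3.

C3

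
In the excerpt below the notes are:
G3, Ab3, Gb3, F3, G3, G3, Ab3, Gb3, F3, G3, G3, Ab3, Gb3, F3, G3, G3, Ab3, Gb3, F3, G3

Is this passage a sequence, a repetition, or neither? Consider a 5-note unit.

repetition

Each 5-note cell is identical (G3 Ab3 Gb3 F3 G3), restated at the same pitch.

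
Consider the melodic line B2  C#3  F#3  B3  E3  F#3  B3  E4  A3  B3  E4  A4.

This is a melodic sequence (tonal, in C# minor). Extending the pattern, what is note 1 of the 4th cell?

D#4

With 4-note cells, note 1 of each statement runs B2, E3, A3.
One more up a 4th gives D#4.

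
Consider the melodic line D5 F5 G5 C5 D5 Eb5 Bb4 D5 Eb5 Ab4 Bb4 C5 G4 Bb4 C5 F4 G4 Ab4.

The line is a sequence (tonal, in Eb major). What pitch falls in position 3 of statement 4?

Ab4

With 6-note cells, note 3 of each statement runs G5, Eb5, C5.
Each moves down a 3rd; the next is Ab4.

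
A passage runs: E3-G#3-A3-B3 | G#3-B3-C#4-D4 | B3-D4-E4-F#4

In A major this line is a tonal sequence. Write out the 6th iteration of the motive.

A4 C#5 D5 E5

The 4-note cells begin on E3, G#3, B3 — each up a 3rd from the last.
Continuing the starts: D4 → F#4 → A4.
So cell 6 is A4 C#5 D5 E5.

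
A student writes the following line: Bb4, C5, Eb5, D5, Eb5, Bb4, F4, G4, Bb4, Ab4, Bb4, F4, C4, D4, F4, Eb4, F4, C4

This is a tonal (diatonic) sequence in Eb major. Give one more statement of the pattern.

G3 Ab3 C4 Bb3 C4 G3

Unit = 6 notes; the statements start on Bb4, F4, C4, moving down a 4th each time.
So cell 4 is G3 Ab3 C4 Bb3 C4 G3.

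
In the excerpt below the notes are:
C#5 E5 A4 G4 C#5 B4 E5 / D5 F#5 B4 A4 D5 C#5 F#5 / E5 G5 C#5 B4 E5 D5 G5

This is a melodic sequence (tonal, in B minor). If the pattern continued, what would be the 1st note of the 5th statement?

With 7-note cells, note 1 of each statement runs C#5, D5, E5.
Each moves up a 2nd. Continuing: F#5 → G5.

G5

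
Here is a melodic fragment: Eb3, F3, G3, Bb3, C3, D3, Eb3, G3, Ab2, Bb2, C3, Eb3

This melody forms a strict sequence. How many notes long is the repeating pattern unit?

There are 12 notes; a 4-note unit gives 3 cells:
Eb3 F3 G3 Bb3 | C3 D3 Eb3 G3 | Ab2 Bb2 C3 Eb3
Every group is a transposition down a 3rd of the one before; no shorter unit works.

4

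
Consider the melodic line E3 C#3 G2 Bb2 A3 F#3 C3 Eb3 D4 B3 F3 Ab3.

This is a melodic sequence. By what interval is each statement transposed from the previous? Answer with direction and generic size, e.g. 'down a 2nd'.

up a 4th

Taking 4-note groups, the heads are E3, A3, D4: the pattern moves up a 4th.
E3 to A3 is up a 4th.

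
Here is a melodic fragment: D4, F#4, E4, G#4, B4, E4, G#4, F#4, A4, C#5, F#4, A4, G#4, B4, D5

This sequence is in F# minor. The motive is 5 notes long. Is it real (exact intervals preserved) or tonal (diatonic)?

Every note is diatonic to F# minor.
Cell 1 has +4 semitones from note 3 to 4, but cell 2 has +3 — the interval quality changes while the contour stays the same, which is the hallmark of a tonal sequence.

tonal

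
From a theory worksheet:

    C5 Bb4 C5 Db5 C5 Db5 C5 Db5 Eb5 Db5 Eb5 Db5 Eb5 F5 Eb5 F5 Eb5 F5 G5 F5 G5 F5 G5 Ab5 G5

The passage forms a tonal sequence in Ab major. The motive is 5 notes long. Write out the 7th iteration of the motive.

Bb5 Ab5 Bb5 C6 Bb5

With a 5-note motive the entries are C5, Db5, Eb5, F5, G5, each up a 2nd from the previous.
Carrying on: Ab5 → Bb5.
Statement 7 starts on Bb5 and keeps the same diatonic contour: Bb5 Ab5 Bb5 C6 Bb5.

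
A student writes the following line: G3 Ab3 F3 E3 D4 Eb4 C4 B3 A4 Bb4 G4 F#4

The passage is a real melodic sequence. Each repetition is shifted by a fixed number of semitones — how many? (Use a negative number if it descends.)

The 4-note cells begin on G3, D4, A4 — each up a 5th from the last.
Counting half-steps from G3 to D4: 7.

7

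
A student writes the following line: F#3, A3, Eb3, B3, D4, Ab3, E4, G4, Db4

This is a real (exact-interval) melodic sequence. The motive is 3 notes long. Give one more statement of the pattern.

A4 C5 Gb4

The 3-note cells begin on F#3, B3, E4 — each up a 4th from the last.
Statement 4 starts on A4 and keeps the same exact contour: A4 C5 Gb4.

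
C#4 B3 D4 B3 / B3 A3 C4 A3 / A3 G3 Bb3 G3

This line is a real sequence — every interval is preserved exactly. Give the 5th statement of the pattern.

With a 4-note motive the entries are C#4, B3, A3, each down a 2nd from the previous.
Carrying on: G3 → F3.
So cell 5 is F3 Eb3 Gb3 Eb3.

F3 Eb3 Gb3 Eb3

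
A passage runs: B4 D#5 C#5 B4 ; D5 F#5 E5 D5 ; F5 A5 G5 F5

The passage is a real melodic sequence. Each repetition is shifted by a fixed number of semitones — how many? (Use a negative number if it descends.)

3

Unit = 4 notes; the statements start on B4, D5, F5, moving up a 3rd each time.
Counting half-steps from B4 to D5: 3.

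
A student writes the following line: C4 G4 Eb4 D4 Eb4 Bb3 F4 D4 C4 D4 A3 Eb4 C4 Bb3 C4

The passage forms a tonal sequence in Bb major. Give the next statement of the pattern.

The 5-note cells begin on C4, Bb3, A3 — each down a 2nd from the last.
So cell 4 is G3 D4 Bb3 A3 Bb3.

G3 D4 Bb3 A3 Bb3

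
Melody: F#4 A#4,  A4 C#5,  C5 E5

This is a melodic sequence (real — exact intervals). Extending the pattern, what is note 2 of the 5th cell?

Grouping in 2s, the 2nd note of each cell is A#4, C#5, E5.
Each moves up a 3rd. Continuing: G5 → Bb5.

Bb5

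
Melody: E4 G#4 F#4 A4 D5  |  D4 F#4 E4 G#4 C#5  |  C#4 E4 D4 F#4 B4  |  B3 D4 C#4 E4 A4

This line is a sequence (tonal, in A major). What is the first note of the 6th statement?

G#3

Unit = 5 notes; the statements start on E4, D4, C#4, B3, moving down a 2nd each time.
Continuing: A3 → G#3. Statement 6 starts on G#3.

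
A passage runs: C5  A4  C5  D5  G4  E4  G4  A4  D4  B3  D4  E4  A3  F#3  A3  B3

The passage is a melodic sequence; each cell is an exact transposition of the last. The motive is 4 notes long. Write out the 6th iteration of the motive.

B2 G#2 B2 C#3

With a 4-note motive the entries are C5, G4, D4, A3, each down a 4th from the previous.
Extending down a 4th: E3 → B2.
So cell 6 is B2 G#2 B2 C#3.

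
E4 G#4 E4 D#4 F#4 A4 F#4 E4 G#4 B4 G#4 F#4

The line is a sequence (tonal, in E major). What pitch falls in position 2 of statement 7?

F#5

The unit is 4 notes. Position-2 pitches of the 3 shown cells: G#4, A4, B4.
Carrying that up a 2nd forward: C#5 → D#5 → E5 → F#5.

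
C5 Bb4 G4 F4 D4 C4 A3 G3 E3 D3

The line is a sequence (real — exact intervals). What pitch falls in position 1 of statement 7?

Grouping in 2s, the 1st note of each cell is C5, G4, D4, A3, E3.
Carrying that down a 4th forward: B2 → F#2.

F#2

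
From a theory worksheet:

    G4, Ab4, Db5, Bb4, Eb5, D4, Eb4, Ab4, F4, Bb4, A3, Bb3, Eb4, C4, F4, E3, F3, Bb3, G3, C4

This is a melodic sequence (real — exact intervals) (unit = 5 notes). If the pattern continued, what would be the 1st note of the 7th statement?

The unit is 5 notes. Position-1 pitches of the 4 shown cells: G4, D4, A3, E3.
Carrying that down a 4th forward: B2 → F#2 → C#2.

C#2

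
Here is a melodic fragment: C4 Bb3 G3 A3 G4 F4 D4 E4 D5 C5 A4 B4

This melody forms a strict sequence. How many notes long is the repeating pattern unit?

4

There are 12 notes; a 4-note unit gives 3 cells:
C4 Bb3 G3 A3 | G4 F4 D4 E4 | D5 C5 A4 B4
Each cell is the previous one up a 5th — so the unit is 4 notes.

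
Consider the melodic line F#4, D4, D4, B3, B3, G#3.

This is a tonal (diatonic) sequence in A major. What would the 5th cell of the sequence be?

E3 C#3

The 2-note cells begin on F#4, D4, B3 — each down a 3rd from the last.
Carrying on: G#3 → E3.
From E3 the diatonic shape gives E3 C#3.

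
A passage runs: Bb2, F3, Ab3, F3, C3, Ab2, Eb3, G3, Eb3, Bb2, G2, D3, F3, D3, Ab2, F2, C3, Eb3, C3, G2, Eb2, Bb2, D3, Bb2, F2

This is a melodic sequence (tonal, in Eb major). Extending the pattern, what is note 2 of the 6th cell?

Ab2

Grouping in 5s, the 2nd note of each cell is F3, Eb3, D3, C3, Bb2.
One more down a 2nd gives Ab2.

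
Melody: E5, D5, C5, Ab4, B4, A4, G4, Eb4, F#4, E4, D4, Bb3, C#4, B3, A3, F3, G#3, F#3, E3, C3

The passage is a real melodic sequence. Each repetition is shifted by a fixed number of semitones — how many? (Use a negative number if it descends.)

Taking 4-note groups, the heads are E5, B4, F#4, C#4, G#3: the pattern moves down a 4th.
Counting half-steps from E5 to B4: -5.

-5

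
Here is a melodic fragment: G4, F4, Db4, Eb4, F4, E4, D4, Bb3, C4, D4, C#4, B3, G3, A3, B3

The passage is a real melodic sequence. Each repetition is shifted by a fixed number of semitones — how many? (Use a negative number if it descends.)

The 5-note cells begin on G4, E4, C#4 — each down a 3rd from the last.
G4→E4 is 64 − 67 = -3 semitones.

-3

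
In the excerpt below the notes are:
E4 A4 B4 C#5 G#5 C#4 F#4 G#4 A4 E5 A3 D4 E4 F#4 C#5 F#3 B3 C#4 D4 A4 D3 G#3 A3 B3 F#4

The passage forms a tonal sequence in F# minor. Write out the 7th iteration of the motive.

G#2 C#3 D3 E3 B3

With a 5-note motive the entries are E4, C#4, A3, F#3, D3, each down a 3rd from the previous.
Continuing the starts: B2 → G#2.
Statement 7 starts on G#2 and keeps the same diatonic contour: G#2 C#3 D3 E3 B3.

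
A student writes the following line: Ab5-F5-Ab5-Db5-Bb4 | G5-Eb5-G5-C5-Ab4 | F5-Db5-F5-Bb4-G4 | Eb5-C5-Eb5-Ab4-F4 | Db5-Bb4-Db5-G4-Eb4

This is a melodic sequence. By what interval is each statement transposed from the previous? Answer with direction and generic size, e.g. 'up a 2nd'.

The 5-note cells begin on Ab5, G5, F5, Eb5, Db5 — each down a 2nd from the last.
From Ab5 to G5: down a 2nd.

down a 2nd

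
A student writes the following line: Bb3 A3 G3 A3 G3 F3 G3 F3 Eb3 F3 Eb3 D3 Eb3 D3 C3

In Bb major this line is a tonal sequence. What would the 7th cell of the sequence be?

C3 Bb2 A2

Taking 3-note groups, the heads are Bb3, A3, G3, F3, Eb3: the pattern moves down a 2nd.
Extending down a 2nd: D3 → C3.
Statement 7 starts on C3 and keeps the same diatonic contour: C3 Bb2 A2.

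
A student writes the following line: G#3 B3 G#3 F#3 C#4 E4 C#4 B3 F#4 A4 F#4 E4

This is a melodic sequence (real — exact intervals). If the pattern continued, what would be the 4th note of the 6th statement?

G5

Grouping in 4s, the 4th note of each cell is F#3, B3, E4.
Carrying that up a 4th forward: A4 → D5 → G5.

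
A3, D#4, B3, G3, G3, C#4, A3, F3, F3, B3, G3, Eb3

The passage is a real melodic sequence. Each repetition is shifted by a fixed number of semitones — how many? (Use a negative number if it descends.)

Taking 4-note groups, the heads are A3, G3, F3: the pattern moves down a 2nd.
A3 to G3 spans -2 semitones.

-2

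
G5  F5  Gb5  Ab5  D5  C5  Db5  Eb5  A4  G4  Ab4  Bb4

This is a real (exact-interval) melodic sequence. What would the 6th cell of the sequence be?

Unit = 4 notes; the statements start on G5, D5, A4, moving down a 4th each time.
Continuing the starts: E4 → B3 → F#3.
From F#3 the exact shape gives F#3 E3 F3 G3.

F#3 E3 F3 G3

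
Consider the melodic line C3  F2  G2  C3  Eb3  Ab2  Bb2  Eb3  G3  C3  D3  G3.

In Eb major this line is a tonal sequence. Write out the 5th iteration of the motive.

Taking 4-note groups, the heads are C3, Eb3, G3: the pattern moves up a 3rd.
Extending up a 3rd: Bb3 → D4.
So cell 5 is D4 G3 Ab3 D4.

D4 G3 Ab3 D4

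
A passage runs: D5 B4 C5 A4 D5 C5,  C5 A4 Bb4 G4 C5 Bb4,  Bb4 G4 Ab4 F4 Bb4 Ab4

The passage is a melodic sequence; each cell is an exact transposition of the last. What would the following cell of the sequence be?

The 6-note cells begin on D5, C5, Bb4 — each down a 2nd from the last.
So cell 4 is Ab4 F4 Gb4 Eb4 Ab4 Gb4.

Ab4 F4 Gb4 Eb4 Ab4 Gb4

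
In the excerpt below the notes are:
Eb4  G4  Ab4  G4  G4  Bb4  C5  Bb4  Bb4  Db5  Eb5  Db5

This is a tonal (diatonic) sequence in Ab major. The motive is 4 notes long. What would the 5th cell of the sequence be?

F5 Ab5 Bb5 Ab5

Unit = 4 notes; the statements start on Eb4, G4, Bb4, moving up a 3rd each time.
Extending up a 3rd: Db5 → F5.
From F5 the diatonic shape gives F5 Ab5 Bb5 Ab5.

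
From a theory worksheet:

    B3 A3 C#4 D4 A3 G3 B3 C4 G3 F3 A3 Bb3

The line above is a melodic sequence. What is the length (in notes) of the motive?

12 notes total. Splitting into 3 groups of 4:
B3 A3 C#4 D4 | A3 G3 B3 C4 | G3 F3 A3 Bb3
That's a consistent down a 2nd shift per cell, and no other grouping gives one.

4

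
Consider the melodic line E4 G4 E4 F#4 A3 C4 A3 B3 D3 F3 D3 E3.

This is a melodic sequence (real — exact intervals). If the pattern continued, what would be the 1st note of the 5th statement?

Grouping in 4s, the 1st note of each cell is E4, A3, D3.
Each moves down a 5th. Continuing: G2 → C2.

C2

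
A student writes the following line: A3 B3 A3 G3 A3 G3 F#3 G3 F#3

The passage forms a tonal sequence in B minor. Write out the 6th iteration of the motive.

Taking 3-note groups, the heads are A3, G3, F#3: the pattern moves down a 2nd.
Carrying on: E3 → D3 → C#3.
From C#3 the diatonic shape gives C#3 D3 C#3.

C#3 D3 C#3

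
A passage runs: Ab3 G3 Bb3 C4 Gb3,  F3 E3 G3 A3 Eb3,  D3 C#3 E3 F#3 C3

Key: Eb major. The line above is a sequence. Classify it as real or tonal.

Each cell has the same semitone pattern (-1, 3, 2, -6) — intervals are preserved exactly.
And Gb3 lies outside Eb major, so the sequence is real rather than tonal.

real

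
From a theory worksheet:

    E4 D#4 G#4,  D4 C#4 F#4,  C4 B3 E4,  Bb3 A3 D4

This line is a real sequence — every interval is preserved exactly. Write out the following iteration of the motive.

Ab3 G3 C4

Taking 3-note groups, the heads are E4, D4, C4, Bb3: the pattern moves down a 2nd.
So cell 5 is Ab3 G3 C4.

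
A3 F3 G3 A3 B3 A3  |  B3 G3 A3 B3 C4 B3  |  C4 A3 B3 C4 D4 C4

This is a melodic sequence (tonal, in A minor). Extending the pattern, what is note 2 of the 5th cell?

C4

The unit is 6 notes. Position-2 pitches of the 3 shown cells: F3, G3, A3.
Each moves up a 2nd. Continuing: B3 → C4.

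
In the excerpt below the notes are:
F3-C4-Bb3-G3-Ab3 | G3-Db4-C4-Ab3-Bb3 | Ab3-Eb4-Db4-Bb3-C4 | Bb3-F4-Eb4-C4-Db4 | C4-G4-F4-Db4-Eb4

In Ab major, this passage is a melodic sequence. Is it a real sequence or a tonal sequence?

Every note is diatonic to Ab major.
Cell 1 has +7 semitones from note 1 to 2, but cell 2 has +6 — the interval quality changes while the contour stays the same, which is the hallmark of a tonal sequence.

tonal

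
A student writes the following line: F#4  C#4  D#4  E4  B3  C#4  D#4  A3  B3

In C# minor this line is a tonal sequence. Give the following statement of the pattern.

With a 3-note motive the entries are F#4, E4, D#4, each down a 2nd from the previous.
Statement 4 starts on C#4 and keeps the same diatonic contour: C#4 G#3 A3.

C#4 G#3 A3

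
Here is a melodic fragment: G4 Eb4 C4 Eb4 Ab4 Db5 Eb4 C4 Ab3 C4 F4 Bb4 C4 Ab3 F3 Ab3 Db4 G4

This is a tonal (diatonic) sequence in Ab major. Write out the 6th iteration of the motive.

Db3 Bb2 G2 Bb2 Eb3 Ab3

The 6-note cells begin on G4, Eb4, C4 — each down a 3rd from the last.
Carrying on: Ab3 → F3 → Db3.
From Db3 the diatonic shape gives Db3 Bb2 G2 Bb2 Eb3 Ab3.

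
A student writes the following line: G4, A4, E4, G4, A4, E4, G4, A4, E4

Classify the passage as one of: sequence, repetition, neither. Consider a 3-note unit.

Each 3-note cell is identical (G4 A4 E4), restated at the same pitch.

repetition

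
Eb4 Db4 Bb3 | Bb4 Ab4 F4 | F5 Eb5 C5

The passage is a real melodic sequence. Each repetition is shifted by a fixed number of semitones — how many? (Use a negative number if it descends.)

Taking 3-note groups, the heads are Eb4, Bb4, F5: the pattern moves up a 5th.
Eb4 to Bb4 spans +7 semitones.

7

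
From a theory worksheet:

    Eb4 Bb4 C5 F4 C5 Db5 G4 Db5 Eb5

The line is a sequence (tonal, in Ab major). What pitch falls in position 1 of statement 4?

Grouping in 3s, the 1st note of each cell is Eb4, F4, G4.
Each moves up a 2nd; the next is Ab4.

Ab4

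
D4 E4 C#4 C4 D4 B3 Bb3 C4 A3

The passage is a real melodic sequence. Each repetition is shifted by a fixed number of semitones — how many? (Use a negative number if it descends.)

-2

With a 3-note motive the entries are D4, C4, Bb3, each down a 2nd from the previous.
D4 to C4 spans -2 semitones.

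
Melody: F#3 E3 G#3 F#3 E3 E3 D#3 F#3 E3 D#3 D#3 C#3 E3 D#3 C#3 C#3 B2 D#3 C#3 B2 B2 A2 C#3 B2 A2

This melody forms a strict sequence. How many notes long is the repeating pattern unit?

5

Try groups of 5 (5 cells in 25 notes):
F#3 E3 G#3 F#3 E3 | E3 D#3 F#3 E3 D#3 | D#3 C#3 E3 D#3 C#3 | C#3 B2 D#3 C#3 B2 | B2 A2 C#3 B2 A2
Each cell is the previous one down a 2nd — so the unit is 5 notes.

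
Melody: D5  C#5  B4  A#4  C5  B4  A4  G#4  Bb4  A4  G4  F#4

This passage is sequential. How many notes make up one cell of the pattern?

4

12 notes total. Splitting into 3 groups of 4:
D5 C#5 B4 A#4 | C5 B4 A4 G#4 | Bb4 A4 G4 F#4
Every group is a transposition down a 2nd of the one before; no shorter unit works.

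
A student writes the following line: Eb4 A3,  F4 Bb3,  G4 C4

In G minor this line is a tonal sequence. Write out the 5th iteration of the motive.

Bb4 Eb4

With a 2-note motive the entries are Eb4, F4, G4, each up a 2nd from the previous.
Extending up a 2nd: A4 → Bb4.
Statement 5 starts on Bb4 and keeps the same diatonic contour: Bb4 Eb4.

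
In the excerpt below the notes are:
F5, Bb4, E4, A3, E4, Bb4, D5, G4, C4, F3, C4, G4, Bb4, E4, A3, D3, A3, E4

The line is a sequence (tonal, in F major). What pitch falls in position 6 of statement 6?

Grouping in 6s, the 6th note of each cell is Bb4, G4, E4.
Extending down a 3rd: C4 → A3 → F3.

F3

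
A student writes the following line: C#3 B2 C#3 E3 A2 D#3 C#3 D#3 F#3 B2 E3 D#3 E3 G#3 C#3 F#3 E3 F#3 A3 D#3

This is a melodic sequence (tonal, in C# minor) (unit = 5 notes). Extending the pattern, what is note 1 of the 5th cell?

Grouping in 5s, the 1st note of each cell is C#3, D#3, E3, F#3.
One more up a 2nd gives G#3.

G#3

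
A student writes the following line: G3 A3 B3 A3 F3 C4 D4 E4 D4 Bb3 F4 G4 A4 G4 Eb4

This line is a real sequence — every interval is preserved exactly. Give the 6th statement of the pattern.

Ab5 Bb5 C6 Bb5 Gb5

The 5-note cells begin on G3, C4, F4 — each up a 4th from the last.
Carrying on: Bb4 → Eb5 → Ab5.
So cell 6 is Ab5 Bb5 C6 Bb5 Gb5.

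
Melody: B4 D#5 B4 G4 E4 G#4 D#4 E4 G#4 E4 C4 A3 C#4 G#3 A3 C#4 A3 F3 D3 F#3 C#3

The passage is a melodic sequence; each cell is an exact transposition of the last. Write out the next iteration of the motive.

Unit = 7 notes; the statements start on B4, E4, A3, moving down a 5th each time.
Statement 4 starts on D3 and keeps the same exact contour: D3 F#3 D3 Bb2 G2 B2 F#2.

D3 F#3 D3 Bb2 G2 B2 F#2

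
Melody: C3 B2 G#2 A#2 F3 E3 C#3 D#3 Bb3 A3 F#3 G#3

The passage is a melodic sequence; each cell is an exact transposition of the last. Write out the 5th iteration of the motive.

With a 4-note motive the entries are C3, F3, Bb3, each up a 4th from the previous.
Extending up a 4th: Eb4 → Ab4.
Statement 5 starts on Ab4 and keeps the same exact contour: Ab4 G4 E4 F#4.

Ab4 G4 E4 F#4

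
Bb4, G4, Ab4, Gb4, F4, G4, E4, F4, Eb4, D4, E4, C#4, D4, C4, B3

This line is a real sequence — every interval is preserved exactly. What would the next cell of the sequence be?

C#4 A#3 B3 A3 G#3

Taking 5-note groups, the heads are Bb4, G4, E4: the pattern moves down a 3rd.
From C#4 the exact shape gives C#4 A#3 B3 A3 G#3.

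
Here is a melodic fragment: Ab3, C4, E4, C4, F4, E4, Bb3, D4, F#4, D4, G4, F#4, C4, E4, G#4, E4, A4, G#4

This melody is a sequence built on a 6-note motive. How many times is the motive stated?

18 notes in groups of 6 gives 18/6 = 3 statements.
Starts: Ab3, Bb3, C4 — each up a 2nd.

3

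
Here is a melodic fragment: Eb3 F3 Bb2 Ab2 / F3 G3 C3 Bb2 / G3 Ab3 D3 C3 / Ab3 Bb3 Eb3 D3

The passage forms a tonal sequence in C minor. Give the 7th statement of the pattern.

D4 Eb4 Ab3 G3

Unit = 4 notes; the statements start on Eb3, F3, G3, Ab3, moving up a 2nd each time.
Carrying on: Bb3 → C4 → D4.
Statement 7 starts on D4 and keeps the same diatonic contour: D4 Eb4 Ab3 G3.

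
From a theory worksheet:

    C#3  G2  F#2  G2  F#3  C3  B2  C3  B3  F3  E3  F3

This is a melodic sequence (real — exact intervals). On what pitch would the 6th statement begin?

D5

Unit = 4 notes; the statements start on C#3, F#3, B3, moving up a 4th each time.
Extending the heads up a 4th: E4 → A4 → D5.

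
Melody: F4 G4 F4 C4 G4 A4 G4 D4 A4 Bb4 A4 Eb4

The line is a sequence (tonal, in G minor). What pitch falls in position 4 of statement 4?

The unit is 4 notes. Position-4 pitches of the 3 shown cells: C4, D4, Eb4.
Each moves up a 2nd; the next is F4.

F4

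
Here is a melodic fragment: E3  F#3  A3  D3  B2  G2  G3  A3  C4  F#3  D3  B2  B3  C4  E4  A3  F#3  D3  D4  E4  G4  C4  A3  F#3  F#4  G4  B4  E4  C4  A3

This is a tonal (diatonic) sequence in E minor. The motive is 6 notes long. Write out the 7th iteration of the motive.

Taking 6-note groups, the heads are E3, G3, B3, D4, F#4: the pattern moves up a 3rd.
Continuing the starts: A4 → C5.
Statement 7 starts on C5 and keeps the same diatonic contour: C5 D5 F#5 B4 G4 E4.

C5 D5 F#5 B4 G4 E4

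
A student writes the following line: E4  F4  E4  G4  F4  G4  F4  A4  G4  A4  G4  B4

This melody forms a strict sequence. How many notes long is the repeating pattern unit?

There are 12 notes; a 4-note unit gives 3 cells:
E4 F4 E4 G4 | F4 G4 F4 A4 | G4 A4 G4 B4
Each cell is the previous one up a 2nd — so the unit is 4 notes.

4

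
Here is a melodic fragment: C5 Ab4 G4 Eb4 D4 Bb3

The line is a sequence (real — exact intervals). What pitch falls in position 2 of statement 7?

With 2-note cells, note 2 of each statement runs Ab4, Eb4, Bb3.
Each moves down a 4th. Continuing: F3 → C3 → G2 → D2.

D2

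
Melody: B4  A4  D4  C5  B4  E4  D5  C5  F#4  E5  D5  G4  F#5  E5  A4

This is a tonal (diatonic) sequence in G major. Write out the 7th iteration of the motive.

The 3-note cells begin on B4, C5, D5, E5, F#5 — each up a 2nd from the last.
Carrying on: G5 → A5.
Statement 7 starts on A5 and keeps the same diatonic contour: A5 G5 C5.

A5 G5 C5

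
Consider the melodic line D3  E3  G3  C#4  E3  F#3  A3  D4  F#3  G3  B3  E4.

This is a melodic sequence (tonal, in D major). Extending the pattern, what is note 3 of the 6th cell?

E4

The unit is 4 notes. Position-3 pitches of the 3 shown cells: G3, A3, B3.
Carrying that up a 2nd forward: C#4 → D4 → E4.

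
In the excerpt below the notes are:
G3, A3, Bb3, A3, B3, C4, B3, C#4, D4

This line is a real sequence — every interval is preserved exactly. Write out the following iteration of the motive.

C#4 D#4 E4

Unit = 3 notes; the statements start on G3, A3, B3, moving up a 2nd each time.
Statement 4 starts on C#4 and keeps the same exact contour: C#4 D#4 E4.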